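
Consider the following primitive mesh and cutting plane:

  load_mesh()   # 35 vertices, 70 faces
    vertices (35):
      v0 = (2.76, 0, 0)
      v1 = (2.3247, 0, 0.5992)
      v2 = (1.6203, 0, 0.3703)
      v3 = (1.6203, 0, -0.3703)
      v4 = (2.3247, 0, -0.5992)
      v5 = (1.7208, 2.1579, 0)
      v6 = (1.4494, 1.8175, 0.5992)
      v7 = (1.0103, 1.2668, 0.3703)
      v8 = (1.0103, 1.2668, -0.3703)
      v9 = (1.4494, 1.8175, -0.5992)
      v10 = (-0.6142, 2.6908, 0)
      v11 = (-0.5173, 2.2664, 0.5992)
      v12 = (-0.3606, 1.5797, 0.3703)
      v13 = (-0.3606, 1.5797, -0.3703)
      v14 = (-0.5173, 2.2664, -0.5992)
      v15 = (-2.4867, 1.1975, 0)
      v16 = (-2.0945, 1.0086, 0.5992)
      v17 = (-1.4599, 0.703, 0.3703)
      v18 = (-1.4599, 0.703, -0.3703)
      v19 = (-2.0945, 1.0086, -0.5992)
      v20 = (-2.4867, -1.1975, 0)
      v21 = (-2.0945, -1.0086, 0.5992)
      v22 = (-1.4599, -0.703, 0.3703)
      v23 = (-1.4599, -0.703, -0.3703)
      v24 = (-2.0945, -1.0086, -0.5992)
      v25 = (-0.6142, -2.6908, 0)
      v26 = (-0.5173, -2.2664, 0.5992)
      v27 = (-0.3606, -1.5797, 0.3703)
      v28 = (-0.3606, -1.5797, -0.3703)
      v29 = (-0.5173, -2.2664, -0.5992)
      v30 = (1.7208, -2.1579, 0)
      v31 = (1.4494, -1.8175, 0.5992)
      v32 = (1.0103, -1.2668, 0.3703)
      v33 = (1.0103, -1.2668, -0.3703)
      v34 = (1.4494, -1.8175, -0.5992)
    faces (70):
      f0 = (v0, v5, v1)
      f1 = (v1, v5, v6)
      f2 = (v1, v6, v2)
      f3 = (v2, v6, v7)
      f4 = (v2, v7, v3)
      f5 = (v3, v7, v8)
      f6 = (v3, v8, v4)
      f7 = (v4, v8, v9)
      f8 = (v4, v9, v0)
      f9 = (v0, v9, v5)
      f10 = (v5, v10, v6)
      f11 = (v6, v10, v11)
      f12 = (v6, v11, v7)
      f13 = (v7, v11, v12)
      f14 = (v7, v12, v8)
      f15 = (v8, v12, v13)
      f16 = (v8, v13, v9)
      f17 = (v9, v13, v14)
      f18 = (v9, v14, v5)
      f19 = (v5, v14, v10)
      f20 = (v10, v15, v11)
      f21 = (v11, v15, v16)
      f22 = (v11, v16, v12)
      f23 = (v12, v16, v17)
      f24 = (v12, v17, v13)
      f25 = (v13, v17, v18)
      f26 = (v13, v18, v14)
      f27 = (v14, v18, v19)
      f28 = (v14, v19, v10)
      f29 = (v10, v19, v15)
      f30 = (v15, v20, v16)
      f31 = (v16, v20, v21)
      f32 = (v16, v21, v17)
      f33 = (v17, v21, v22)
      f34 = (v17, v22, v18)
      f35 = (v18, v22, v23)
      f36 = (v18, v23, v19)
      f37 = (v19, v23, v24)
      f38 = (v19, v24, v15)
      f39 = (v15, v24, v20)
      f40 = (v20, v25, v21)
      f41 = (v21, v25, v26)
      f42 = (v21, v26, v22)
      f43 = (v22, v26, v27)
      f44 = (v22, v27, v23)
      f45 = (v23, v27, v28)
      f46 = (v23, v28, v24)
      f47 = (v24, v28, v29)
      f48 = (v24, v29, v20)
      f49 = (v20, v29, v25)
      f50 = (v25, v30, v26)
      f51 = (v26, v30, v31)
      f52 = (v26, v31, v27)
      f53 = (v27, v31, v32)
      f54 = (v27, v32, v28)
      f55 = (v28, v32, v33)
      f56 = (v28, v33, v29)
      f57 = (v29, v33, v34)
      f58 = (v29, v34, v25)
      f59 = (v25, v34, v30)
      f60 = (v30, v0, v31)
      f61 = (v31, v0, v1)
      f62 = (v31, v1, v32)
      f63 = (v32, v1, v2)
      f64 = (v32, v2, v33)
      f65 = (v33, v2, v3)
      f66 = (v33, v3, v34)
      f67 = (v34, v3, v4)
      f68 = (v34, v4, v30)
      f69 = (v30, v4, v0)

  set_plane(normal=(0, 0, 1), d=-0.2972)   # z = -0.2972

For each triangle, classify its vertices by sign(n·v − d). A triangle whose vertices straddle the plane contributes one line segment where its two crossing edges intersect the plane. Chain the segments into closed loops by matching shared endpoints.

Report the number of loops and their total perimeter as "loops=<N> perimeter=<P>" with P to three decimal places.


loops=2 perimeter=25.296

Straddling triangles (28 of 70):
  (v2,v7,v3) [++-] → (1.56009, 0.125038, -0.2972)–(1.6203, 0, -0.2972)  len=0.1388
  (v3,v7,v8) [-+-] → (1.56009, 0.125038, -0.2972)–(1.0103, 1.2668, -0.2972)  len=1.2672
  (v4,v9,v0) [--+] → (2.10995, 0.90147, -0.2972)–(2.54409, 0, -0.2972)  len=1.0006
  (v0,v9,v5) [+-+] → (2.10995, 0.90147, -0.2972)–(1.58619, 1.98906, -0.2972)  len=1.2071
  (v7,v12,v8) [++-] → (0.874987, 1.29768, -0.2972)–(1.0103, 1.2668, -0.2972)  len=0.1388
  (v8,v12,v13) [-+-] → (0.874987, 1.29768, -0.2972)–(-0.3606, 1.5797, -0.2972)  len=1.2674
  (v9,v14,v5) [--+] → (0.610714, 2.21172, -0.2972)–(1.58619, 1.98906, -0.2972)  len=1.0006
  (v5,v14,v10) [+-+] → (0.610714, 2.21172, -0.2972)–(-0.566138, 2.4803, -0.2972)  len=1.2071
  (v12,v17,v13) [++-] → (-0.469105, 1.49317, -0.2972)–(-0.3606, 1.5797, -0.2972)  len=0.1388
  (v13,v17,v18) [-+-] → (-0.469105, 1.49317, -0.2972)–(-1.4599, 0.703, -0.2972)  len=1.2673
  (v14,v19,v10) [--+] → (-1.34842, 1.85644, -0.2972)–(-0.566138, 2.4803, -0.2972)  len=1.0006
  (v10,v19,v15) [+-+] → (-1.34842, 1.85644, -0.2972)–(-2.29217, 1.10381, -0.2972)  len=1.2071
  (v17,v22,v18) [++-] → (-1.4599, 0.564223, -0.2972)–(-1.4599, 0.703, -0.2972)  len=0.1388
  (v18,v22,v23) [-+-] → (-1.4599, 0.564223, -0.2972)–(-1.4599, -0.703, -0.2972)  len=1.2672
  (v19,v24,v15) [--+] → (-2.29217, 0.103286, -0.2972)–(-2.29217, 1.10381, -0.2972)  len=1.0005
  (v15,v24,v20) [+-+] → (-2.29217, 0.103286, -0.2972)–(-2.29217, -1.10381, -0.2972)  len=1.2071
  (v22,v27,v23) [++-] → (-1.35139, -0.789534, -0.2972)–(-1.4599, -0.703, -0.2972)  len=0.1388
  (v23,v27,v28) [-+-] → (-1.35139, -0.789534, -0.2972)–(-0.3606, -1.5797, -0.2972)  len=1.2673
  (v24,v29,v20) [--+] → (-1.50989, -1.72767, -0.2972)–(-2.29217, -1.10381, -0.2972)  len=1.0006
  (v20,v29,v25) [+-+] → (-1.50989, -1.72767, -0.2972)–(-0.566138, -2.4803, -0.2972)  len=1.2071
  (v27,v32,v28) [++-] → (-0.225287, -1.54882, -0.2972)–(-0.3606, -1.5797, -0.2972)  len=0.1388
  (v28,v32,v33) [-+-] → (-0.225287, -1.54882, -0.2972)–(1.0103, -1.2668, -0.2972)  len=1.2674
  (v29,v34,v25) [--+] → (0.409335, -2.25765, -0.2972)–(-0.566138, -2.4803, -0.2972)  len=1.0006
  (v25,v34,v30) [+-+] → (0.409335, -2.25765, -0.2972)–(1.58619, -1.98906, -0.2972)  len=1.2071
  (v32,v2,v33) [++-] → (1.07051, -1.14176, -0.2972)–(1.0103, -1.2668, -0.2972)  len=0.1388
  (v33,v2,v3) [-+-] → (1.07051, -1.14176, -0.2972)–(1.6203, 0, -0.2972)  len=1.2672
  (v34,v4,v30) [--+] → (2.02033, -1.08759, -0.2972)–(1.58619, -1.98906, -0.2972)  len=1.0006
  (v30,v4,v0) [+-+] → (2.02033, -1.08759, -0.2972)–(2.54409, 0, -0.2972)  len=1.2071

Chained into 2 loop(s):
  loop 1: 14 segments, perimeter = 9.8425
  loop 2: 14 segments, perimeter = 15.4538
Total perimeter = 25.296


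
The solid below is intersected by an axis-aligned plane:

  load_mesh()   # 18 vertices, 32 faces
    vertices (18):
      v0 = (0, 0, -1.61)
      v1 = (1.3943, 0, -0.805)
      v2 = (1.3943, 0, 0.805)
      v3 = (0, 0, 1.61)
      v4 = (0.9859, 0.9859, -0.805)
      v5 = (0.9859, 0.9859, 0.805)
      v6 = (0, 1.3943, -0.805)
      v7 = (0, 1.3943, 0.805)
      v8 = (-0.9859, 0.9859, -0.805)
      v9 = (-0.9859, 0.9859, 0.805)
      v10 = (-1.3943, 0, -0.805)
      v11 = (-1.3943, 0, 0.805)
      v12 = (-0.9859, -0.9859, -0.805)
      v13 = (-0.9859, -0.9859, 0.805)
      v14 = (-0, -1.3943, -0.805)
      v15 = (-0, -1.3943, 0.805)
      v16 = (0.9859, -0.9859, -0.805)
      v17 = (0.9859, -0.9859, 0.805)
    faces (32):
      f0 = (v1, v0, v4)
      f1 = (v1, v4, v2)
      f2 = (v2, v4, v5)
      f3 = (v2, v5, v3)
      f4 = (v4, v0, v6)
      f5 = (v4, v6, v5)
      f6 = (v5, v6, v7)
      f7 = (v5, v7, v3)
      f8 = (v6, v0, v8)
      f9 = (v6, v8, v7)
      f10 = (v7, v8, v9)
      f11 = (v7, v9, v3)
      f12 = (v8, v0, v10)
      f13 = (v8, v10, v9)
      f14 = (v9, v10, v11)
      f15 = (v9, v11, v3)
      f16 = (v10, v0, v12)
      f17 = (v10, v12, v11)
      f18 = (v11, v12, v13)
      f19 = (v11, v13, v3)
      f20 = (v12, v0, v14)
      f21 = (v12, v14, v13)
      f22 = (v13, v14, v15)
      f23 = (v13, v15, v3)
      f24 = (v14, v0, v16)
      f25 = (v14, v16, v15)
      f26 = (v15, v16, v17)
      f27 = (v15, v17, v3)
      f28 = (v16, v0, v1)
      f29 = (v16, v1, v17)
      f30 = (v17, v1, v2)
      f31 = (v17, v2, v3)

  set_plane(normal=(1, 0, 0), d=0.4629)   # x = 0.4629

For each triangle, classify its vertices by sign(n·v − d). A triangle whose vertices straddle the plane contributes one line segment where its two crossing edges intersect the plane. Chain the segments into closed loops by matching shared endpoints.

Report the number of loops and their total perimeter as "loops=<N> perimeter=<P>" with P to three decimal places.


loops=1 perimeter=8.540

Straddling triangles (12 of 32):
  (v1,v0,v4) [+-+] → (0.4629, 0, -1.34274)–(0.4629, 0.4629, -1.23204)  len=0.4760
  (v2,v5,v3) [++-] → (0.4629, 0.4629, 1.23204)–(0.4629, 0, 1.34274)  len=0.4760
  (v4,v0,v6) [+--] → (0.4629, 0.4629, -1.23204)–(0.4629, 1.20255, -0.805)  len=0.8541
  (v4,v6,v5) [+-+] → (0.4629, 1.20255, -0.805)–(0.4629, 1.20255, -0.0490724)  len=0.7559
  (v5,v6,v7) [+--] → (0.4629, 1.20255, -0.0490724)–(0.4629, 1.20255, 0.805)  len=0.8541
  (v5,v7,v3) [+--] → (0.4629, 1.20255, 0.805)–(0.4629, 0.4629, 1.23204)  len=0.8541
  (v14,v0,v16) [--+] → (0.4629, -0.4629, -1.23204)–(0.4629, -1.20255, -0.805)  len=0.8541
  (v14,v16,v15) [-+-] → (0.4629, -1.20255, -0.805)–(0.4629, -1.20255, 0.0490724)  len=0.8541
  (v15,v16,v17) [-++] → (0.4629, -1.20255, 0.0490724)–(0.4629, -1.20255, 0.805)  len=0.7559
  (v15,v17,v3) [-+-] → (0.4629, -1.20255, 0.805)–(0.4629, -0.4629, 1.23204)  len=0.8541
  (v16,v0,v1) [+-+] → (0.4629, -0.4629, -1.23204)–(0.4629, 0, -1.34274)  len=0.4760
  (v17,v2,v3) [++-] → (0.4629, 0, 1.34274)–(0.4629, -0.4629, 1.23204)  len=0.4760

Chained into 1 loop(s):
  loop 1: 12 segments, perimeter = 8.5401
Total perimeter = 8.540


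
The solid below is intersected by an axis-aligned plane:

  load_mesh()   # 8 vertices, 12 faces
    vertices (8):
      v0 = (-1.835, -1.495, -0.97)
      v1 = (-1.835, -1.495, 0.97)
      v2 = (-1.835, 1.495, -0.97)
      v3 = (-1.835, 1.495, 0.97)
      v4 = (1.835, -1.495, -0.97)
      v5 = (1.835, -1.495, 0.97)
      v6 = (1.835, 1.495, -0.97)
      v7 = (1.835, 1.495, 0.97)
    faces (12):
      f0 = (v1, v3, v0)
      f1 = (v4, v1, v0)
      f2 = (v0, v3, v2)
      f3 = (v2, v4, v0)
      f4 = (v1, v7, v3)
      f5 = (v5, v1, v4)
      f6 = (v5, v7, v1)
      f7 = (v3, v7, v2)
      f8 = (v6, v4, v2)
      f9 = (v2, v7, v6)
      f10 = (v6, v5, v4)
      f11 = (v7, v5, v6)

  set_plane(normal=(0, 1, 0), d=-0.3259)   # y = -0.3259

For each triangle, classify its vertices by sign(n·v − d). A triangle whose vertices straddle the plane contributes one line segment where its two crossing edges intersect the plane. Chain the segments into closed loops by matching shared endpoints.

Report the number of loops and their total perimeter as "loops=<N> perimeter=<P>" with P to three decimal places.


loops=1 perimeter=11.220

Straddling triangles (8 of 12):
  (v1,v3,v0) [-+-] → (-1.835, -0.3259, 0.97)–(-1.835, -0.3259, -0.211454)  len=1.1815
  (v0,v3,v2) [-++] → (-1.835, -0.3259, -0.211454)–(-1.835, -0.3259, -0.97)  len=0.7585
  (v2,v4,v0) [+--] → (0.400018, -0.3259, -0.97)–(-1.835, -0.3259, -0.97)  len=2.2350
  (v1,v7,v3) [-++] → (-0.400018, -0.3259, 0.97)–(-1.835, -0.3259, 0.97)  len=1.4350
  (v5,v7,v1) [-+-] → (1.835, -0.3259, 0.97)–(-0.400018, -0.3259, 0.97)  len=2.2350
  (v6,v4,v2) [+-+] → (1.835, -0.3259, -0.97)–(0.400018, -0.3259, -0.97)  len=1.4350
  (v6,v5,v4) [+--] → (1.835, -0.3259, 0.211454)–(1.835, -0.3259, -0.97)  len=1.1815
  (v7,v5,v6) [+-+] → (1.835, -0.3259, 0.97)–(1.835, -0.3259, 0.211454)  len=0.7585

Chained into 1 loop(s):
  loop 1: 8 segments, perimeter = 11.2200
Total perimeter = 11.220


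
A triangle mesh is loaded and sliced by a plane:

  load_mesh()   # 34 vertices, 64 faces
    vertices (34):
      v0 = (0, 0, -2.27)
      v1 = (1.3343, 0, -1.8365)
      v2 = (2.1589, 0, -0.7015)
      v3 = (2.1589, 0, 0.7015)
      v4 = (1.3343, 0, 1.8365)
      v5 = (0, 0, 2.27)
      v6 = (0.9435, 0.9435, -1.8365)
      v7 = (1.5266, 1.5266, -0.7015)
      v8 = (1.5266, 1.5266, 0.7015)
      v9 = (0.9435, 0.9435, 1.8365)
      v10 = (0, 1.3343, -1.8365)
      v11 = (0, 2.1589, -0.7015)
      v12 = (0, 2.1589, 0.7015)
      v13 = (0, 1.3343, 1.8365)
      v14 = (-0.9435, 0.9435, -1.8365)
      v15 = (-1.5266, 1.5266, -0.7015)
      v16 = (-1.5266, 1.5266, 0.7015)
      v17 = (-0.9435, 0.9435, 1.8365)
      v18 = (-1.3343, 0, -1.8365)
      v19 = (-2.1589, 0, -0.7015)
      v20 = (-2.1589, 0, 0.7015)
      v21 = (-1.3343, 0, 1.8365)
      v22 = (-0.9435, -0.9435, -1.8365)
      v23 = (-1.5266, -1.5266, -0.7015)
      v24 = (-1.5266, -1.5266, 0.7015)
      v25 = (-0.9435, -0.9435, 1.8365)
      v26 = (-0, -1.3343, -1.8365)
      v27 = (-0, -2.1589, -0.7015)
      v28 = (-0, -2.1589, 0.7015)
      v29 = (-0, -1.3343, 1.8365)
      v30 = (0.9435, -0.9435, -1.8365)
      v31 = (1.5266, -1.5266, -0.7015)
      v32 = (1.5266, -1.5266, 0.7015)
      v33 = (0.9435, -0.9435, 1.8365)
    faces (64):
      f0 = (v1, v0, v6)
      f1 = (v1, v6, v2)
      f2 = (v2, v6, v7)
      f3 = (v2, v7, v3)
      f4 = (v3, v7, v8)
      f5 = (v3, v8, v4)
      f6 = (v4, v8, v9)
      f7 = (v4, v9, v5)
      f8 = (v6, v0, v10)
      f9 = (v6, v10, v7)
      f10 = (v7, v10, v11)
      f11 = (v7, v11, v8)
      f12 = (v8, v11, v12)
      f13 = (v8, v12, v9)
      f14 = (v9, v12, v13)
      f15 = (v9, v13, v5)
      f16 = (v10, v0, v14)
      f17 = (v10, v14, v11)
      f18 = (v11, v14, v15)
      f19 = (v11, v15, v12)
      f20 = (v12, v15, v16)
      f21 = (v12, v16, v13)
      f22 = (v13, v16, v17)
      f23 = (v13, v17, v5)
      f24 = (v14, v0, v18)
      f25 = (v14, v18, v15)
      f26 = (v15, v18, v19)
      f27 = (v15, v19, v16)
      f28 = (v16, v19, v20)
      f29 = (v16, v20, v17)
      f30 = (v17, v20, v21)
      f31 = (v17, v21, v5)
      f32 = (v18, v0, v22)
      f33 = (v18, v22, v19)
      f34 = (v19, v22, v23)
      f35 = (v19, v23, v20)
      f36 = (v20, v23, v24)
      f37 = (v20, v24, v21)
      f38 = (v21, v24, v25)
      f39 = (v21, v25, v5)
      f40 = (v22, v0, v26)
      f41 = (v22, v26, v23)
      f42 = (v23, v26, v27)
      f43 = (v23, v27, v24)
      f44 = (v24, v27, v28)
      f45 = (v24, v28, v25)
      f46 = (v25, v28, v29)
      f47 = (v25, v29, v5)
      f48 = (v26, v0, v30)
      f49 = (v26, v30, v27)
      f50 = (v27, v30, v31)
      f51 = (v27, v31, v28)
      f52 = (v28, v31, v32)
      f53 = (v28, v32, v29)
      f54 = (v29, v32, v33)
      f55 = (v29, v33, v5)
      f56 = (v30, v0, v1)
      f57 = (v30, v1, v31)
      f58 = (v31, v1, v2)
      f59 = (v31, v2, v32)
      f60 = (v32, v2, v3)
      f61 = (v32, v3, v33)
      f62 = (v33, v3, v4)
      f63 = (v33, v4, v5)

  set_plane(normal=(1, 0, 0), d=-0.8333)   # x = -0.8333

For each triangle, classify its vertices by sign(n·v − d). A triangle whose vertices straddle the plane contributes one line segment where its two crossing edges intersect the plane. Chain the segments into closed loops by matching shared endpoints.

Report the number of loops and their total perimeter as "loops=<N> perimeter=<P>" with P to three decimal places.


loops=1 perimeter=12.436

Straddling triangles (20 of 64):
  (v10,v0,v14) [++-] → (-0.8333, 0.8333, -1.88713)–(-0.8333, 0.989145, -1.8365)  len=0.1639
  (v10,v14,v11) [+-+] → (-0.8333, 0.989145, -1.8365)–(-0.8333, 1.08546, -1.70393)  len=0.1639
  (v11,v14,v15) [+--] → (-0.8333, 1.08546, -1.70393)–(-0.8333, 1.81376, -0.7015)  len=1.2391
  (v11,v15,v12) [+-+] → (-0.8333, 1.81376, -0.7015)–(-0.8333, 1.81376, -0.0643325)  len=0.6372
  (v12,v15,v16) [+--] → (-0.8333, 1.81376, -0.0643325)–(-0.8333, 1.81376, 0.7015)  len=0.7658
  (v12,v16,v13) [+-+] → (-0.8333, 1.81376, 0.7015)–(-0.8333, 1.43927, 1.21696)  len=0.6371
  (v13,v16,v17) [+--] → (-0.8333, 1.43927, 1.21696)–(-0.8333, 0.989145, 1.8365)  len=0.7658
  (v13,v17,v5) [+-+] → (-0.8333, 0.989145, 1.8365)–(-0.8333, 0.8333, 1.88713)  len=0.1639
  (v14,v0,v18) [-+-] → (-0.8333, 0.8333, -1.88713)–(-0.8333, 0, -1.99927)  len=0.8408
  (v17,v21,v5) [--+] → (-0.8333, 0, 1.99927)–(-0.8333, 0.8333, 1.88713)  len=0.8408
  (v18,v0,v22) [-+-] → (-0.8333, 0, -1.99927)–(-0.8333, -0.8333, -1.88713)  len=0.8408
  (v21,v25,v5) [--+] → (-0.8333, -0.8333, 1.88713)–(-0.8333, 0, 1.99927)  len=0.8408
  (v22,v0,v26) [-++] → (-0.8333, -0.8333, -1.88713)–(-0.8333, -0.989145, -1.8365)  len=0.1639
  (v22,v26,v23) [-+-] → (-0.8333, -0.989145, -1.8365)–(-0.8333, -1.43927, -1.21696)  len=0.7658
  (v23,v26,v27) [-++] → (-0.8333, -1.43927, -1.21696)–(-0.8333, -1.81376, -0.7015)  len=0.6371
  (v23,v27,v24) [-+-] → (-0.8333, -1.81376, -0.7015)–(-0.8333, -1.81376, 0.0643325)  len=0.7658
  (v24,v27,v28) [-++] → (-0.8333, -1.81376, 0.0643325)–(-0.8333, -1.81376, 0.7015)  len=0.6372
  (v24,v28,v25) [-+-] → (-0.8333, -1.81376, 0.7015)–(-0.8333, -1.08546, 1.70393)  len=1.2391
  (v25,v28,v29) [-++] → (-0.8333, -1.08546, 1.70393)–(-0.8333, -0.989145, 1.8365)  len=0.1639
  (v25,v29,v5) [-++] → (-0.8333, -0.989145, 1.8365)–(-0.8333, -0.8333, 1.88713)  len=0.1639

Chained into 1 loop(s):
  loop 1: 20 segments, perimeter = 12.4364
Total perimeter = 12.436


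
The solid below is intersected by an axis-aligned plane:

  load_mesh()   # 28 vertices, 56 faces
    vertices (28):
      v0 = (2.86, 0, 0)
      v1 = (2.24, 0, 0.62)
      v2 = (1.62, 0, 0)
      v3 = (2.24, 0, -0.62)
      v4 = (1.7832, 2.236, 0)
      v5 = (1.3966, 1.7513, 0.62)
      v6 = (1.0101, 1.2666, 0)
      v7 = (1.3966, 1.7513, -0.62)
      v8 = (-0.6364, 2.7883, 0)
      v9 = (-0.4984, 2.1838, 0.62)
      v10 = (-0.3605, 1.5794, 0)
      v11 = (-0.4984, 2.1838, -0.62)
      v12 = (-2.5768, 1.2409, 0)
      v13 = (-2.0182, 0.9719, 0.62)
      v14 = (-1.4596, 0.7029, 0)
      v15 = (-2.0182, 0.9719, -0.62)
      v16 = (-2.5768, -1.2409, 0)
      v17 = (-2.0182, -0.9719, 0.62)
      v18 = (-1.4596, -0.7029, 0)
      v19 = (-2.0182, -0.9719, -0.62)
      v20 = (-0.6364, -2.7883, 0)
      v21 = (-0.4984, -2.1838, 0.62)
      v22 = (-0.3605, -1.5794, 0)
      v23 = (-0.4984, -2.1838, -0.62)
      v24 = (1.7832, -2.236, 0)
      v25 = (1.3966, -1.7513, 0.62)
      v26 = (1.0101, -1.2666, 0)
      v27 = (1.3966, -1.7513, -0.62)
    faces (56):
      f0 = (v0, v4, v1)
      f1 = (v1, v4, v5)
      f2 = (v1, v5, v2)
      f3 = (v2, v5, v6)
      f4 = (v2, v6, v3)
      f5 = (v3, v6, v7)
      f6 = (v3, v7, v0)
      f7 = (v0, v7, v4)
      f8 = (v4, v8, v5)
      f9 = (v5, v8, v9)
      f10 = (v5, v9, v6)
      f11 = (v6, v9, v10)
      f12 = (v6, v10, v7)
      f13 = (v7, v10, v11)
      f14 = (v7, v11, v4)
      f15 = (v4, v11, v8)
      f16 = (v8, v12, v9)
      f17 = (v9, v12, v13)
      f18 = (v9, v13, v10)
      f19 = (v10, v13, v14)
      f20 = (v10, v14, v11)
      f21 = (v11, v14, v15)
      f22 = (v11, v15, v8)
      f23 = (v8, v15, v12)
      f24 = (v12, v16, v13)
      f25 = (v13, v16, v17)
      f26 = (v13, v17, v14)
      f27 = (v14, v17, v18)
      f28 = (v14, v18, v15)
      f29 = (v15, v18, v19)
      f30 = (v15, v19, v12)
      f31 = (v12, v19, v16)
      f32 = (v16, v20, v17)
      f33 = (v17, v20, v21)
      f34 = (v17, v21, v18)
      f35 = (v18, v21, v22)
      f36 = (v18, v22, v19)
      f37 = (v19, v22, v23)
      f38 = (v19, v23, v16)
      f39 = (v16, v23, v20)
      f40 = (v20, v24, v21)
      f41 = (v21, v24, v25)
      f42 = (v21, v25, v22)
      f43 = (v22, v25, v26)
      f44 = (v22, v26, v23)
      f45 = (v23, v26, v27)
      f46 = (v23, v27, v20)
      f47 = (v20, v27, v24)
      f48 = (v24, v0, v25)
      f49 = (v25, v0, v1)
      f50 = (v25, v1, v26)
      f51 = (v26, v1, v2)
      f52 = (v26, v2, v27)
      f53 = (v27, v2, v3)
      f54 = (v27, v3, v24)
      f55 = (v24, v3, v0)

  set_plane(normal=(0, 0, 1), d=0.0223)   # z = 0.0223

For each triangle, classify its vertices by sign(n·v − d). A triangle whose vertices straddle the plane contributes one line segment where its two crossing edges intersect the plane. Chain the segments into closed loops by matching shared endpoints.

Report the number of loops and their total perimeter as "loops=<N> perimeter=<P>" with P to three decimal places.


Straddling triangles (28 of 56):
  (v0,v4,v1) [--+] → (1.79963, 2.15558, 0.0223)–(2.8377, 0, 0.0223)  len=2.3925
  (v1,v4,v5) [+-+] → (1.79963, 2.15558, 0.0223)–(1.76929, 2.21857, 0.0223)  len=0.0699
  (v1,v5,v2) [++-] → (1.61196, 0.0629903, 0.0223)–(1.6423, 0, 0.0223)  len=0.0699
  (v2,v5,v6) [-+-] → (1.61196, 0.0629903, 0.0223)–(1.024, 1.28403, 0.0223)  len=1.3552
  (v4,v8,v5) [--+] → (-0.563278, 2.751, 0.0223)–(1.76929, 2.21857, 0.0223)  len=2.3926
  (v5,v8,v9) [+-+] → (-0.563278, 2.751, 0.0223)–(-0.631436, 2.76656, 0.0223)  len=0.0699
  (v5,v9,v6) [++-] → (0.955843, 1.29959, 0.0223)–(1.024, 1.28403, 0.0223)  len=0.0699
  (v6,v9,v10) [-+-] → (0.955843, 1.29959, 0.0223)–(-0.36546, 1.60114, 0.0223)  len=1.3553
  (v8,v12,v9) [--+] → (-2.50204, 1.27481, 0.0223)–(-0.631436, 2.76656, 0.0223)  len=2.3926
  (v9,v12,v13) [+-+] → (-2.50204, 1.27481, 0.0223)–(-2.55671, 1.23122, 0.0223)  len=0.0699
  (v9,v13,v10) [++-] → (-0.420124, 1.55755, 0.0223)–(-0.36546, 1.60114, 0.0223)  len=0.0699
  (v10,v13,v14) [-+-] → (-0.420124, 1.55755, 0.0223)–(-1.47969, 0.712575, 0.0223)  len=1.3552
  (v12,v16,v13) [--+] → (-2.55671, -1.16131, 0.0223)–(-2.55671, 1.23122, 0.0223)  len=2.3925
  (v13,v16,v17) [+-+] → (-2.55671, -1.16131, 0.0223)–(-2.55671, -1.23122, 0.0223)  len=0.0699
  (v13,v17,v14) [++-] → (-1.47969, 0.642661, 0.0223)–(-1.47969, 0.712575, 0.0223)  len=0.0699
  (v14,v17,v18) [-+-] → (-1.47969, 0.642661, 0.0223)–(-1.47969, -0.712575, 0.0223)  len=1.3552
  (v16,v20,v17) [--+] → (-0.6861, -2.72297, 0.0223)–(-2.55671, -1.23122, 0.0223)  len=2.3926
  (v17,v20,v21) [+-+] → (-0.6861, -2.72297, 0.0223)–(-0.631436, -2.76656, 0.0223)  len=0.0699
  (v17,v21,v18) [++-] → (-1.42503, -0.756165, 0.0223)–(-1.47969, -0.712575, 0.0223)  len=0.0699
  (v18,v21,v22) [-+-] → (-1.42503, -0.756165, 0.0223)–(-0.36546, -1.60114, 0.0223)  len=1.3552
  (v20,v24,v21) [--+] → (1.70114, -2.23412, 0.0223)–(-0.631436, -2.76656, 0.0223)  len=2.3926
  (v21,v24,v25) [+-+] → (1.70114, -2.23412, 0.0223)–(1.76929, -2.21857, 0.0223)  len=0.0699
  (v21,v25,v22) [++-] → (-0.297301, -1.58558, 0.0223)–(-0.36546, -1.60114, 0.0223)  len=0.0699
  (v22,v25,v26) [-+-] → (-0.297301, -1.58558, 0.0223)–(1.024, -1.28403, 0.0223)  len=1.3553
  (v24,v0,v25) [--+] → (2.80736, -0.0629903, 0.0223)–(1.76929, -2.21857, 0.0223)  len=2.3925
  (v25,v0,v1) [+-+] → (2.80736, -0.0629903, 0.0223)–(2.8377, 0, 0.0223)  len=0.0699
  (v25,v1,v26) [++-] → (1.05434, -1.22104, 0.0223)–(1.024, -1.28403, 0.0223)  len=0.0699
  (v26,v1,v2) [-+-] → (1.05434, -1.22104, 0.0223)–(1.6423, 0, 0.0223)  len=1.3552

Chained into 2 loop(s):
  loop 1: 14 segments, perimeter = 17.2373
  loop 2: 14 segments, perimeter = 9.9761
Total perimeter = 27.213

loops=2 perimeter=27.213


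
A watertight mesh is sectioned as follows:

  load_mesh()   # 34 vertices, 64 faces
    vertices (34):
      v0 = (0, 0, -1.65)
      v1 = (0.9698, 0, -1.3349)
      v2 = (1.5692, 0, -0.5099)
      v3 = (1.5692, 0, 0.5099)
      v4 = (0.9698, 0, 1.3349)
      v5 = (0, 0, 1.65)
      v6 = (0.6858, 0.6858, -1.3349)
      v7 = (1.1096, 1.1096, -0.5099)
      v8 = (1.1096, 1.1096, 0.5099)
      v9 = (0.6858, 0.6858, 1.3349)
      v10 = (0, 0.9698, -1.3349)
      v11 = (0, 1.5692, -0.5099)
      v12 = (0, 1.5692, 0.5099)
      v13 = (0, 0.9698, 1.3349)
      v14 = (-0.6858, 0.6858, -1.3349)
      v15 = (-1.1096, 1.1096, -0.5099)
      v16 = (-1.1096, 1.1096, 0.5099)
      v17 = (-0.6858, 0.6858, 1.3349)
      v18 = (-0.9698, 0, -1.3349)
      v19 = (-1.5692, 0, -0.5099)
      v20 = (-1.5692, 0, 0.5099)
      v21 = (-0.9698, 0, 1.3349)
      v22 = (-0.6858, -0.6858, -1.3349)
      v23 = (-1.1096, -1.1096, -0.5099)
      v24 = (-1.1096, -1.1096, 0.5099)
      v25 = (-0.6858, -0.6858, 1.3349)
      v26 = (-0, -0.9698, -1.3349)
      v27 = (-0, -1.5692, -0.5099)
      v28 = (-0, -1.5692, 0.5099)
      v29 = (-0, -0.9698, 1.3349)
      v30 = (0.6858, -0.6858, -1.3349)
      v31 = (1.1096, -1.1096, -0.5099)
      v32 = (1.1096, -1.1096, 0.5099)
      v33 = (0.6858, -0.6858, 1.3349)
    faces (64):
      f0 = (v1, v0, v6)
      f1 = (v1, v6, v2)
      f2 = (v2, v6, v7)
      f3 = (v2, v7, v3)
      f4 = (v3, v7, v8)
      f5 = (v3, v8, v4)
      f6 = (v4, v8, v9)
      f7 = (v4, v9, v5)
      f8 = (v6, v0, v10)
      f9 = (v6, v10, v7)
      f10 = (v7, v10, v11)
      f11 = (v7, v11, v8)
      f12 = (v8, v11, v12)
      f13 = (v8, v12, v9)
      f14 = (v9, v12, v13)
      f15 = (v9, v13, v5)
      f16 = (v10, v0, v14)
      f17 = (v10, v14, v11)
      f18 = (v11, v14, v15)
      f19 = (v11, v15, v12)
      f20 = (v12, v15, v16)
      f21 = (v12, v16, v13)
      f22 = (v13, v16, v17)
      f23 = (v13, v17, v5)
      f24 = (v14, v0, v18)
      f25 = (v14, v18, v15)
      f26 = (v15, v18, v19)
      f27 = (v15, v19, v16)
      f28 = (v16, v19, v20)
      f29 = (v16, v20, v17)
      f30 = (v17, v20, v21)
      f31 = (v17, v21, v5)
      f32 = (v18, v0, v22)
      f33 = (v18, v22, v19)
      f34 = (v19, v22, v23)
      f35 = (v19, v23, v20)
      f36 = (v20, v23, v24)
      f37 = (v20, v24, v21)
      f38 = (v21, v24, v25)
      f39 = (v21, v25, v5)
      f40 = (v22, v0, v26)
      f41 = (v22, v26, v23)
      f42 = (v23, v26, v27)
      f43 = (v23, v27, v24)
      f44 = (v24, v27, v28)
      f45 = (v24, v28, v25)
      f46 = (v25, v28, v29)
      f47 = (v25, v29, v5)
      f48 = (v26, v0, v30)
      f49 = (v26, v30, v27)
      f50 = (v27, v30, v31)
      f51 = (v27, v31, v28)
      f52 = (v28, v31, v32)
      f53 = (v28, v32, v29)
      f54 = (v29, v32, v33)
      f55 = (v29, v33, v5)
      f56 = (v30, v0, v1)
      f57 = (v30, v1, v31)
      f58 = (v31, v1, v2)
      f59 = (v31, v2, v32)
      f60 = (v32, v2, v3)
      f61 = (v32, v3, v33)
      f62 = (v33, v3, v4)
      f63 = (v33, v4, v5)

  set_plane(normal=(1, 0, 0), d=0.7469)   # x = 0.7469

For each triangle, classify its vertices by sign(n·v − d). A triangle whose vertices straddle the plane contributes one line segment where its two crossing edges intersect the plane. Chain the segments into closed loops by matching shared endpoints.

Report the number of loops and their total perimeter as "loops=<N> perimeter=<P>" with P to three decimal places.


Straddling triangles (20 of 64):
  (v1,v0,v6) [+--] → (0.7469, 0, -1.40732)–(0.7469, 0.538256, -1.3349)  len=0.5431
  (v1,v6,v2) [+-+] → (0.7469, 0.538256, -1.3349)–(0.7469, 0.638367, -1.27784)  len=0.1152
  (v2,v6,v7) [+-+] → (0.7469, 0.638367, -1.27784)–(0.7469, 0.7469, -1.21596)  len=0.1249
  (v4,v8,v9) [++-] → (0.7469, 0.7469, 1.21596)–(0.7469, 0.538256, 1.3349)  len=0.2402
  (v4,v9,v5) [+--] → (0.7469, 0.538256, 1.3349)–(0.7469, 0, 1.40732)  len=0.5431
  (v6,v10,v7) [--+] → (0.7469, 1.0639, -0.779572)–(0.7469, 0.7469, -1.21596)  len=0.5394
  (v7,v10,v11) [+--] → (0.7469, 1.0639, -0.779572)–(0.7469, 1.25983, -0.5099)  len=0.3333
  (v7,v11,v8) [+-+] → (0.7469, 1.25983, -0.5099)–(0.7469, 1.25983, 0.176553)  len=0.6865
  (v8,v11,v12) [+--] → (0.7469, 1.25983, 0.176553)–(0.7469, 1.25983, 0.5099)  len=0.3333
  (v8,v12,v9) [+--] → (0.7469, 1.25983, 0.5099)–(0.7469, 0.7469, 1.21596)  len=0.8727
  (v27,v30,v31) [--+] → (0.7469, -0.7469, -1.21596)–(0.7469, -1.25983, -0.5099)  len=0.8727
  (v27,v31,v28) [-+-] → (0.7469, -1.25983, -0.5099)–(0.7469, -1.25983, -0.176553)  len=0.3333
  (v28,v31,v32) [-++] → (0.7469, -1.25983, -0.176553)–(0.7469, -1.25983, 0.5099)  len=0.6865
  (v28,v32,v29) [-+-] → (0.7469, -1.25983, 0.5099)–(0.7469, -1.0639, 0.779572)  len=0.3333
  (v29,v32,v33) [-+-] → (0.7469, -1.0639, 0.779572)–(0.7469, -0.7469, 1.21596)  len=0.5394
  (v30,v0,v1) [--+] → (0.7469, 0, -1.40732)–(0.7469, -0.538256, -1.3349)  len=0.5431
  (v30,v1,v31) [-++] → (0.7469, -0.538256, -1.3349)–(0.7469, -0.7469, -1.21596)  len=0.2402
  (v32,v3,v33) [++-] → (0.7469, -0.638367, 1.27784)–(0.7469, -0.7469, 1.21596)  len=0.1249
  (v33,v3,v4) [-++] → (0.7469, -0.638367, 1.27784)–(0.7469, -0.538256, 1.3349)  len=0.1152
  (v33,v4,v5) [-+-] → (0.7469, -0.538256, 1.3349)–(0.7469, 0, 1.40732)  len=0.5431

Chained into 1 loop(s):
  loop 1: 20 segments, perimeter = 8.6635
Total perimeter = 8.664

loops=1 perimeter=8.664


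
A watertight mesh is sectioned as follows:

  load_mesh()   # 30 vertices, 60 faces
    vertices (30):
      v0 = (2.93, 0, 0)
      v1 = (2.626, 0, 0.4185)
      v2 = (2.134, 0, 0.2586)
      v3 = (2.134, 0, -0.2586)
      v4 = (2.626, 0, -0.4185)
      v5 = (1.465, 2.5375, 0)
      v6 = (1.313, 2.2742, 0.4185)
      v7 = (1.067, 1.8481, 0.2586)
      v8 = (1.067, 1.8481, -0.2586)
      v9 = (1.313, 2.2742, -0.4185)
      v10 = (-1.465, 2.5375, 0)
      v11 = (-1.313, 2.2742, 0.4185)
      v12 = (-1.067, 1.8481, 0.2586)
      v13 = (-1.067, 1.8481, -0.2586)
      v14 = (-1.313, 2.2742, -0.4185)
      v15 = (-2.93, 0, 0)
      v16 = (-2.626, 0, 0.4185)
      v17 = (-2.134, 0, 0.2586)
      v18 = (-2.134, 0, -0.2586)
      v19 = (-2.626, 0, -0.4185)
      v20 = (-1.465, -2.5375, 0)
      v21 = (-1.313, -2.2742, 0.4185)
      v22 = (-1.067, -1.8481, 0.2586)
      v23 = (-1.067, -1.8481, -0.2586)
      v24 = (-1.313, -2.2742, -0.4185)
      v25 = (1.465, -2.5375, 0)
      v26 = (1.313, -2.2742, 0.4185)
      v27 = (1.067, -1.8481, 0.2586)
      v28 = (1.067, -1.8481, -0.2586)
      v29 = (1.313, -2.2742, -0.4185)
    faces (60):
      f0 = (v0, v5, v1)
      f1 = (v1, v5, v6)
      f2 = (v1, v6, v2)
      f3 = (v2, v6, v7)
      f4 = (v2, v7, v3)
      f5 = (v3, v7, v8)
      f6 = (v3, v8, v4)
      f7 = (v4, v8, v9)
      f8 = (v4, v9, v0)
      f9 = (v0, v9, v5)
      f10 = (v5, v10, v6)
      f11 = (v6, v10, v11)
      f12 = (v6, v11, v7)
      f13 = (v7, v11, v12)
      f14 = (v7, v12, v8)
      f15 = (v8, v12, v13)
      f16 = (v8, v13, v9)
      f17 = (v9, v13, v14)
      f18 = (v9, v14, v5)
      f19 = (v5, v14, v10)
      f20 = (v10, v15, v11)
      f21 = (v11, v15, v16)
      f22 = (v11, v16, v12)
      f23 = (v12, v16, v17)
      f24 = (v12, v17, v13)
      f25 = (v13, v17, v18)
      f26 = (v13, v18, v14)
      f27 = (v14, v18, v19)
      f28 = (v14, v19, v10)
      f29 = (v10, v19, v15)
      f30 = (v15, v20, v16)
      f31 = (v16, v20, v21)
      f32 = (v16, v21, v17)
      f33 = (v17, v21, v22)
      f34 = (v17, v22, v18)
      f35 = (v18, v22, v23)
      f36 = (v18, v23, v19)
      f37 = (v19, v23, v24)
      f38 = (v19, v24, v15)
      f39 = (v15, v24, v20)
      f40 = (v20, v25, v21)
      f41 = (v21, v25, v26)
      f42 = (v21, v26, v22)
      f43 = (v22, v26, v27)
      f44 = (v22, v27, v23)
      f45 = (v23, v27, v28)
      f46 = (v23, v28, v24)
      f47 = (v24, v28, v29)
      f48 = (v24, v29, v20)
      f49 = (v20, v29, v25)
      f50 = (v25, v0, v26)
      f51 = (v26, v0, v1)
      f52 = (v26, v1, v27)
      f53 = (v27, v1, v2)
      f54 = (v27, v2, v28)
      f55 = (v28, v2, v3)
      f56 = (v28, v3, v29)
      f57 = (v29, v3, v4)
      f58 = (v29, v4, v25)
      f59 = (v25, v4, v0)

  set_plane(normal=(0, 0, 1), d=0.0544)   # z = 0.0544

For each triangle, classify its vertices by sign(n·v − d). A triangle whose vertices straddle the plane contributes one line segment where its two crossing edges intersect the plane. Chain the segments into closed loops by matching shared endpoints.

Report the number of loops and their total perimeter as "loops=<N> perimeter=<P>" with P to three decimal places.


Straddling triangles (24 of 60):
  (v0,v5,v1) [--+] → (1.61592, 2.20766, 0.0544)–(2.89048, 0, 0.0544)  len=2.5492
  (v1,v5,v6) [+-+] → (1.61592, 2.20766, 0.0544)–(1.44524, 2.50327, 0.0544)  len=0.3414
  (v2,v7,v3) [++-] → (1.48827, 1.11844, 0.0544)–(2.134, 0, 0.0544)  len=1.2915
  (v3,v7,v8) [-+-] → (1.48827, 1.11844, 0.0544)–(1.067, 1.8481, 0.0544)  len=0.8425
  (v5,v10,v6) [--+] → (-1.10389, 2.50327, 0.0544)–(1.44524, 2.50327, 0.0544)  len=2.5491
  (v6,v10,v11) [+-+] → (-1.10389, 2.50327, 0.0544)–(-1.44524, 2.50327, 0.0544)  len=0.3413
  (v7,v12,v8) [++-] → (-0.224458, 1.8481, 0.0544)–(1.067, 1.8481, 0.0544)  len=1.2915
  (v8,v12,v13) [-+-] → (-0.224458, 1.8481, 0.0544)–(-1.067, 1.8481, 0.0544)  len=0.8425
  (v10,v15,v11) [--+] → (-2.71981, 0.295619, 0.0544)–(-1.44524, 2.50327, 0.0544)  len=2.5492
  (v11,v15,v16) [+-+] → (-2.71981, 0.295619, 0.0544)–(-2.89048, 0, 0.0544)  len=0.3414
  (v12,v17,v13) [++-] → (-1.71273, 0.729664, 0.0544)–(-1.067, 1.8481, 0.0544)  len=1.2915
  (v13,v17,v18) [-+-] → (-1.71273, 0.729664, 0.0544)–(-2.134, 0, 0.0544)  len=0.8425
  (v15,v20,v16) [--+] → (-1.61592, -2.20766, 0.0544)–(-2.89048, 0, 0.0544)  len=2.5492
  (v16,v20,v21) [+-+] → (-1.61592, -2.20766, 0.0544)–(-1.44524, -2.50327, 0.0544)  len=0.3414
  (v17,v22,v18) [++-] → (-1.48827, -1.11844, 0.0544)–(-2.134, 0, 0.0544)  len=1.2915
  (v18,v22,v23) [-+-] → (-1.48827, -1.11844, 0.0544)–(-1.067, -1.8481, 0.0544)  len=0.8425
  (v20,v25,v21) [--+] → (1.10389, -2.50327, 0.0544)–(-1.44524, -2.50327, 0.0544)  len=2.5491
  (v21,v25,v26) [+-+] → (1.10389, -2.50327, 0.0544)–(1.44524, -2.50327, 0.0544)  len=0.3413
  (v22,v27,v23) [++-] → (0.224458, -1.8481, 0.0544)–(-1.067, -1.8481, 0.0544)  len=1.2915
  (v23,v27,v28) [-+-] → (0.224458, -1.8481, 0.0544)–(1.067, -1.8481, 0.0544)  len=0.8425
  (v25,v0,v26) [--+] → (2.71981, -0.295619, 0.0544)–(1.44524, -2.50327, 0.0544)  len=2.5492
  (v26,v0,v1) [+-+] → (2.71981, -0.295619, 0.0544)–(2.89048, 0, 0.0544)  len=0.3414
  (v27,v2,v28) [++-] → (1.71273, -0.729664, 0.0544)–(1.067, -1.8481, 0.0544)  len=1.2915
  (v28,v2,v3) [-+-] → (1.71273, -0.729664, 0.0544)–(2.134, 0, 0.0544)  len=0.8425

Chained into 2 loop(s):
  loop 1: 12 segments, perimeter = 17.3430
  loop 2: 12 segments, perimeter = 12.8040
Total perimeter = 30.147

loops=2 perimeter=30.147


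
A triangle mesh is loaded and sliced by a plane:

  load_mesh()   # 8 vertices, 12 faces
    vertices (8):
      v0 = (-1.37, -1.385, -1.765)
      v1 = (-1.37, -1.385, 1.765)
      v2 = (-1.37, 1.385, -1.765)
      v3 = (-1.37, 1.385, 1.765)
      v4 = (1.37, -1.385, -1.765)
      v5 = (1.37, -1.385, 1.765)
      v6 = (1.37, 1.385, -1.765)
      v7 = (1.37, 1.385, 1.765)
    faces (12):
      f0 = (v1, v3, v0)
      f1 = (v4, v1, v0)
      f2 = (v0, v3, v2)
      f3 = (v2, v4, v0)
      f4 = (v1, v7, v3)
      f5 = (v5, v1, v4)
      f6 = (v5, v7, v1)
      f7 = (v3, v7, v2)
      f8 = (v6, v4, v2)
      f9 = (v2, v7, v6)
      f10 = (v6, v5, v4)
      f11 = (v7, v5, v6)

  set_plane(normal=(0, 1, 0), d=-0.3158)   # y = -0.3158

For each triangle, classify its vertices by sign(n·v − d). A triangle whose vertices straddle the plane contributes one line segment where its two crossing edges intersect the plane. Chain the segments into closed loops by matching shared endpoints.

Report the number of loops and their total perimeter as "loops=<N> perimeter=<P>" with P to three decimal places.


loops=1 perimeter=12.540

Straddling triangles (8 of 12):
  (v1,v3,v0) [-+-] → (-1.37, -0.3158, 1.765)–(-1.37, -0.3158, -0.402445)  len=2.1674
  (v0,v3,v2) [-++] → (-1.37, -0.3158, -0.402445)–(-1.37, -0.3158, -1.765)  len=1.3626
  (v2,v4,v0) [+--] → (0.31238, -0.3158, -1.765)–(-1.37, -0.3158, -1.765)  len=1.6824
  (v1,v7,v3) [-++] → (-0.31238, -0.3158, 1.765)–(-1.37, -0.3158, 1.765)  len=1.0576
  (v5,v7,v1) [-+-] → (1.37, -0.3158, 1.765)–(-0.31238, -0.3158, 1.765)  len=1.6824
  (v6,v4,v2) [+-+] → (1.37, -0.3158, -1.765)–(0.31238, -0.3158, -1.765)  len=1.0576
  (v6,v5,v4) [+--] → (1.37, -0.3158, 0.402445)–(1.37, -0.3158, -1.765)  len=2.1674
  (v7,v5,v6) [+-+] → (1.37, -0.3158, 1.765)–(1.37, -0.3158, 0.402445)  len=1.3626

Chained into 1 loop(s):
  loop 1: 8 segments, perimeter = 12.5400
Total perimeter = 12.540


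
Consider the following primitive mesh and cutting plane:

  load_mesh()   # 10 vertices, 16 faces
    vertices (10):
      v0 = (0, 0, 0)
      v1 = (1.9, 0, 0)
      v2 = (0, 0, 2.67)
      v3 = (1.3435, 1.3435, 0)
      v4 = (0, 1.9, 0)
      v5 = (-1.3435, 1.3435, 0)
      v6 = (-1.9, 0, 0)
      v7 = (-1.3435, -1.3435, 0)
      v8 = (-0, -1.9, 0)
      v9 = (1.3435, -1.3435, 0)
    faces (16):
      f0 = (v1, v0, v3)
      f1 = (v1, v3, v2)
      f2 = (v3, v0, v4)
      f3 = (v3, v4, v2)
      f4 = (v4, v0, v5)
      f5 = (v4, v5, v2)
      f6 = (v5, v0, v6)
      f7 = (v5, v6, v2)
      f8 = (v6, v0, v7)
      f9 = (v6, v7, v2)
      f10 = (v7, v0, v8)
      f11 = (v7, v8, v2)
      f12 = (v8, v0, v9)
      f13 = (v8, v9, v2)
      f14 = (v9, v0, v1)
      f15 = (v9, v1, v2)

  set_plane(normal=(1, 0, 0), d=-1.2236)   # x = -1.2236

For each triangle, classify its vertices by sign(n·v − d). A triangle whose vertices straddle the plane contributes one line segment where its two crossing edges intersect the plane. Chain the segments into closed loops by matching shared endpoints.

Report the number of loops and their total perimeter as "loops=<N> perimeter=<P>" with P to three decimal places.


Straddling triangles (8 of 16):
  (v4,v0,v5) [++-] → (-1.2236, 1.2236, 0)–(-1.2236, 1.39316, 0)  len=0.1696
  (v4,v5,v2) [+-+] → (-1.2236, 1.39316, 0)–(-1.2236, 1.2236, 0.238283)  len=0.2925
  (v5,v0,v6) [-+-] → (-1.2236, 1.2236, 0)–(-1.2236, 0, 0)  len=1.2236
  (v5,v6,v2) [--+] → (-1.2236, 0, 0.95052)–(-1.2236, 1.2236, 0.238283)  len=1.4158
  (v6,v0,v7) [-+-] → (-1.2236, 0, 0)–(-1.2236, -1.2236, 0)  len=1.2236
  (v6,v7,v2) [--+] → (-1.2236, -1.2236, 0.238283)–(-1.2236, 0, 0.95052)  len=1.4158
  (v7,v0,v8) [-++] → (-1.2236, -1.2236, 0)–(-1.2236, -1.39316, 0)  len=0.1696
  (v7,v8,v2) [-++] → (-1.2236, -1.39316, 0)–(-1.2236, -1.2236, 0.238283)  len=0.2925

Chained into 1 loop(s):
  loop 1: 8 segments, perimeter = 6.2028
Total perimeter = 6.203

loops=1 perimeter=6.203


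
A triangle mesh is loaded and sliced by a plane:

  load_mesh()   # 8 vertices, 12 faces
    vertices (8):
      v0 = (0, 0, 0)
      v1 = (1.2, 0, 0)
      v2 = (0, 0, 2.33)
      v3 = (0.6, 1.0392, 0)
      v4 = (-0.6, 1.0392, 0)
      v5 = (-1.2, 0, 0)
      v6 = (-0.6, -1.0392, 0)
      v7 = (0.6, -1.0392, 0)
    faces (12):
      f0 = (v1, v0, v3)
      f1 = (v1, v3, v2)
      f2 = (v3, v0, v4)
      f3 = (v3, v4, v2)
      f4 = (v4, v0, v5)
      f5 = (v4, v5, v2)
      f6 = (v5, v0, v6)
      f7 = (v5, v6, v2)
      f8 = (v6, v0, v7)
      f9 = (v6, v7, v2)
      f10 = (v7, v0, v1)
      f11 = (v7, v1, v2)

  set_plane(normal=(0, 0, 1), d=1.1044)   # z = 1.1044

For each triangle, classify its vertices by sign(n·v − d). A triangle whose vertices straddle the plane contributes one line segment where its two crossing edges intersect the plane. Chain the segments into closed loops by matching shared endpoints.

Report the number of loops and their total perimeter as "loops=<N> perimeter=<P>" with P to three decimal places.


loops=1 perimeter=3.787

Straddling triangles (6 of 12):
  (v1,v3,v2) [--+] → (0.315605, 0.546628, 1.1044)–(0.63121, 0, 1.1044)  len=0.6312
  (v3,v4,v2) [--+] → (-0.315605, 0.546628, 1.1044)–(0.315605, 0.546628, 1.1044)  len=0.6312
  (v4,v5,v2) [--+] → (-0.63121, 0, 1.1044)–(-0.315605, 0.546628, 1.1044)  len=0.6312
  (v5,v6,v2) [--+] → (-0.315605, -0.546628, 1.1044)–(-0.63121, 0, 1.1044)  len=0.6312
  (v6,v7,v2) [--+] → (0.315605, -0.546628, 1.1044)–(-0.315605, -0.546628, 1.1044)  len=0.6312
  (v7,v1,v2) [--+] → (0.63121, 0, 1.1044)–(0.315605, -0.546628, 1.1044)  len=0.6312

Chained into 1 loop(s):
  loop 1: 6 segments, perimeter = 3.7872
Total perimeter = 3.787


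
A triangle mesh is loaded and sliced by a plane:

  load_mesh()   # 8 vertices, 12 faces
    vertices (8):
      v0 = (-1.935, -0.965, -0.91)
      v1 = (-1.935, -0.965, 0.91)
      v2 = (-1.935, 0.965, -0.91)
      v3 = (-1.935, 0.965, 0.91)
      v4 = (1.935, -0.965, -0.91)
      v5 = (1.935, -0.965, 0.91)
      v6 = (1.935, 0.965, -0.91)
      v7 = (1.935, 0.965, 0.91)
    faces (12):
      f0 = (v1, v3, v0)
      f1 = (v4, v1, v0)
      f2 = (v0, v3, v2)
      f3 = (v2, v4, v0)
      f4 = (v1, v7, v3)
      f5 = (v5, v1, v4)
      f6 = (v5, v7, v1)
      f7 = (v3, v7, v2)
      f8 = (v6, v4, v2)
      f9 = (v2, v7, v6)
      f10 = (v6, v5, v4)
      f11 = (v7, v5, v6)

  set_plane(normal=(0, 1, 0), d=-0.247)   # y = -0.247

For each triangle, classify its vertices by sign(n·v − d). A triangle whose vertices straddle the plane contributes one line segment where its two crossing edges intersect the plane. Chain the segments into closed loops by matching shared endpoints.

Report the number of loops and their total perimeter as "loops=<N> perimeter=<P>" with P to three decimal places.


loops=1 perimeter=11.380

Straddling triangles (8 of 12):
  (v1,v3,v0) [-+-] → (-1.935, -0.247, 0.91)–(-1.935, -0.247, -0.232922)  len=1.1429
  (v0,v3,v2) [-++] → (-1.935, -0.247, -0.232922)–(-1.935, -0.247, -0.91)  len=0.6771
  (v2,v4,v0) [+--] → (0.49528, -0.247, -0.91)–(-1.935, -0.247, -0.91)  len=2.4303
  (v1,v7,v3) [-++] → (-0.49528, -0.247, 0.91)–(-1.935, -0.247, 0.91)  len=1.4397
  (v5,v7,v1) [-+-] → (1.935, -0.247, 0.91)–(-0.49528, -0.247, 0.91)  len=2.4303
  (v6,v4,v2) [+-+] → (1.935, -0.247, -0.91)–(0.49528, -0.247, -0.91)  len=1.4397
  (v6,v5,v4) [+--] → (1.935, -0.247, 0.232922)–(1.935, -0.247, -0.91)  len=1.1429
  (v7,v5,v6) [+-+] → (1.935, -0.247, 0.91)–(1.935, -0.247, 0.232922)  len=0.6771

Chained into 1 loop(s):
  loop 1: 8 segments, perimeter = 11.3800
Total perimeter = 11.380
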